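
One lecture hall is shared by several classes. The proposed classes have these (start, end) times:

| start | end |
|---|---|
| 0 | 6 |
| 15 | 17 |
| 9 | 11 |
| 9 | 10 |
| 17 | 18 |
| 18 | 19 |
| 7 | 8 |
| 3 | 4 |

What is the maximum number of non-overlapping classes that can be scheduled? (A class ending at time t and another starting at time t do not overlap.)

Greedy by earliest finish: after sorting by end time, pick each interval compatible with the last pick.
Sorted by end: (3,4)  (0,6)  (7,8)  (9,10)  (9,11)  (15,17)  (17,18)  (18,19)
take (3,4); take (7,8); take (9,10); take (15,17); take (17,18); take (18,19).
Selected 6 classes.

6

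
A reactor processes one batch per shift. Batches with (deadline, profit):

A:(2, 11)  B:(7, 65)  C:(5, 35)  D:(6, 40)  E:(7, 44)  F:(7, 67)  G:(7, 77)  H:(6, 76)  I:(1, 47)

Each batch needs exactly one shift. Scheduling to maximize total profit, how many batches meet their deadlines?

7

Sort by profit descending; place each in the latest free slot ≤ its deadline.
By profit: G(d7,77), H(d6,76), F(d7,67), B(d7,65), I(d1,47), E(d7,44), D(d6,40), C(d5,35), A(d2,11)
G→slot 7; H→slot 6; F→slot 5; B→slot 4; I→slot 1; E→slot 3; D→slot 2; C skipped; A skipped.
7 of 9 scheduled.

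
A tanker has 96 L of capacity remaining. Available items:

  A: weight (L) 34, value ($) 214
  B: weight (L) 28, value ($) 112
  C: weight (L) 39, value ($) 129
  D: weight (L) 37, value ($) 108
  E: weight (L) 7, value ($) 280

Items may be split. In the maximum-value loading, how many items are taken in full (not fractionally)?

Greedy by value/weight ratio, highest first.
Ratios (sorted): E 40.00, A 6.29, B 4.00, C 3.31, D 2.92
take E (7 @ 280); take A (34 @ 214); take B (28 @ 112); take 27/39 of C → 89.31. Capacity used 96/96.
3 item(s) taken whole; one partial (take 27/39 of C).

3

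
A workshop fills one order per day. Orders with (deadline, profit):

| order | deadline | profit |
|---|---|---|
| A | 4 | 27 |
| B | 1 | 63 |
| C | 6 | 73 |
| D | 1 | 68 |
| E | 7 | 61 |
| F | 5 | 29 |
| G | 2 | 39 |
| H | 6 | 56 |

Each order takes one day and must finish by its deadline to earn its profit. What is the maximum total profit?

353

By profit: C(d6,73), D(d1,68), B(d1,63), E(d7,61), H(d6,56), G(d2,39), F(d5,29), A(d4,27)
C→slot 6; D→slot 1; B skipped; E→slot 7; H→slot 5; G→slot 2; F→slot 4; A→slot 3.
Profit = 68 + 39 + 27 + 29 + 56 + 73 + 61 = 353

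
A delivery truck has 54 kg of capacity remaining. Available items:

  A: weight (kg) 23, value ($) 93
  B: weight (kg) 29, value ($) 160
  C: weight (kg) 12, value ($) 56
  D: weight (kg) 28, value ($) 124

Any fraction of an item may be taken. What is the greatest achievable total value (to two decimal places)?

Greedy by value/weight ratio, highest first.
Ratios (sorted): B 5.52, C 4.67, D 4.43, A 4.04
take B (29 @ 160); take C (12 @ 56); take 13/28 of D → 57.57. Capacity used 54/54.
Total value = 273.57

273.57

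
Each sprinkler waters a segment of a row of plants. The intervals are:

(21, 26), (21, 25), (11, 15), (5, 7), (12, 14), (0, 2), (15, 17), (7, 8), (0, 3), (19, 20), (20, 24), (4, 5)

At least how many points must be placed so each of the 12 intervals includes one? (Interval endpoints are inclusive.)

7

Process intervals by earliest right end; each time one isn't hit yet, stab at its right endpoint.
By right end: [0,2]  [0,3]  [4,5]  [5,7]  [7,8]  [12,14]  [11,15]  [15,17]  [19,20]  [20,24]  [21,25]  [21,26]
[0,2] uncovered → point at 2; [4,5] uncovered → point at 5; [7,8] uncovered → point at 8; [12,14] uncovered → point at 14; [15,17] uncovered → point at 17; [19,20] uncovered → point at 20; [21,25] uncovered → point at 25.
Points: 2, 5, 8, 14, 17, 20, 25 (7 total).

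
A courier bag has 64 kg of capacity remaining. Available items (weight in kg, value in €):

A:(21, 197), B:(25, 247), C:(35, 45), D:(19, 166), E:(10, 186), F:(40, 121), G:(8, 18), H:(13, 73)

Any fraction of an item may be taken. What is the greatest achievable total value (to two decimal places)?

699.89

Greedy by value/weight ratio, highest first.
Ratios (sorted): E 18.60, B 9.88, A 9.38, D 8.74, H 5.62, F 3.02, G 2.25, C 1.29
take E (10 @ 186); take B (25 @ 247); take A (21 @ 197); take 8/19 of D → 69.89. Capacity used 64/64.
Total value = 699.89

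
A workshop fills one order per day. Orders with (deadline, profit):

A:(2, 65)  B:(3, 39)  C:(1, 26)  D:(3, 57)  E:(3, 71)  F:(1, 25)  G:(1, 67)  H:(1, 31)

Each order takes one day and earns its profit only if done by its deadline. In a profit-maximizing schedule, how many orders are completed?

Sort by profit descending; place each in the latest free slot ≤ its deadline.
By profit: E(d3,71), G(d1,67), A(d2,65), D(d3,57), B(d3,39), H(d1,31), C(d1,26), F(d1,25)
E→slot 3; G→slot 1; A→slot 2; D skipped; B skipped; H skipped; C skipped; F skipped.
3 of 8 scheduled.

3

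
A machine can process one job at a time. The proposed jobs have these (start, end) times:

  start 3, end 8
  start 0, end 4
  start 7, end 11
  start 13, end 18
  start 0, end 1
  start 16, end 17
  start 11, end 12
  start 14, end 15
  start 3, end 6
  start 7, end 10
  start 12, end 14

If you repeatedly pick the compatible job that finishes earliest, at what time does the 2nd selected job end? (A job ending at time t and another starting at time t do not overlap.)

6

Greedy by earliest finish: after sorting by end time, pick each interval compatible with the last pick.
By end time: (0,1), (0,4), (3,6), (3,8), (7,10), (7,11), (11,12), (12,14), (14,15), (16,17), (13,18).
Pick (0,1); next start ≥ 1 → (3,6); next start ≥ 6 → (7,10); next start ≥ 10 → (11,12); next start ≥ 12 → (12,14); next start ≥ 14 → (14,15); next start ≥ 15 → (16,17).
Selected: (0,1) (3,6) (7,10) (11,12) (12,14) (14,15) (16,17)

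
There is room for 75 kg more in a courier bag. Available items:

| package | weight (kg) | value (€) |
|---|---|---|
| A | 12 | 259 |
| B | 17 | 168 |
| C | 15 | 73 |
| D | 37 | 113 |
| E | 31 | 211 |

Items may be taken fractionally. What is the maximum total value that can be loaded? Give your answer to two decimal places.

711.00

Greedy by value/weight ratio, highest first.
Ratios (sorted): A 21.58, B 9.88, E 6.81, C 4.87, D 3.05
take A (12 @ 259); take B (17 @ 168); take E (31 @ 211); take C (15 @ 73). Capacity used 75/75.
Total value = 711.00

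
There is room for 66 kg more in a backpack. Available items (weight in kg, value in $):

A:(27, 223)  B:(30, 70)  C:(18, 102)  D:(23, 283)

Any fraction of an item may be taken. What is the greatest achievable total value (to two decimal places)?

Ratios (sorted): D 12.30, A 8.26, C 5.67, B 2.33
take D (23 @ 283); take A (27 @ 223); take 16/18 of C → 90.67. Capacity used 66/66.
Total value = 596.67

596.67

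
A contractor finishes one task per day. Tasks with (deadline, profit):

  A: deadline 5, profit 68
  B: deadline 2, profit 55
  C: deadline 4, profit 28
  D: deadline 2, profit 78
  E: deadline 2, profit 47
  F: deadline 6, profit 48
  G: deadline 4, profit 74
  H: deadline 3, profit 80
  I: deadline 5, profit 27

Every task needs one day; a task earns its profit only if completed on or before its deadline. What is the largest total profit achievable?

403

Take jobs in profit order; each goes to the latest open slot no later than its deadline.
By profit: H(d3,80), D(d2,78), G(d4,74), A(d5,68), B(d2,55), F(d6,48), E(d2,47), C(d4,28), I(d5,27)
H→slot 3; D→slot 2; G→slot 4; A→slot 5; B→slot 1; F→slot 6; E skipped; C skipped; I skipped.
Profit = 55 + 78 + 80 + 74 + 68 + 48 = 403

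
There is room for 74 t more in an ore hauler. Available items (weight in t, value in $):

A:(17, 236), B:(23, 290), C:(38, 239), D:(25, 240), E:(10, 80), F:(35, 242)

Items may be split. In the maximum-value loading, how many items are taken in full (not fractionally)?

3

Greedy by value/weight ratio, highest first.
Ratios (sorted): A 13.88, B 12.61, D 9.60, E 8.00, F 6.91, C 6.29
take A (17 @ 236); take B (23 @ 290); take D (25 @ 240); take 9/10 of E → 72.00. Capacity used 74/74.
3 item(s) taken whole; one partial (take 9/10 of E).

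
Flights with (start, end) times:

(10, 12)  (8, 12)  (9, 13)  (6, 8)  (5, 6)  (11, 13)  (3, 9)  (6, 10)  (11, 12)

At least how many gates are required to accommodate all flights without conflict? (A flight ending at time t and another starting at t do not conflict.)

Count concurrent intervals with a sweep; the peak is the room count.
starts: [3, 5, 6, 6, 8, 9, 10, 11, 11]
ends:   [6, 8, 9, 10, 12, 12, 12, 13, 13]
s3→1 s5→2 e6→1 s6→2 s6→3 e8→2 s8→3 e9→2 s9→3 e10→2 s10→3 s11→4 s11→5  — peak 5.

5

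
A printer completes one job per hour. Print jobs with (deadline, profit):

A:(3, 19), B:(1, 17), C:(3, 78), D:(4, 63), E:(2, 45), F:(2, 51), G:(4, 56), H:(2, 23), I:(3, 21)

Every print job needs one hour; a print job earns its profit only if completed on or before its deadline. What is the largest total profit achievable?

248

Sort by profit descending; place each in the latest free slot ≤ its deadline.
Profit order: C=78 D=63 G=56 F=51 E=45 H=23 I=21 A=19 B=17
Assign: C→slot 3, D→slot 4, G→slot 2, F→slot 1, E skipped, H skipped, I skipped, A skipped, B skipped.
Slots: [1:F] [2:G] [3:C] [4:D]
Profit = 51 + 56 + 78 + 63 = 248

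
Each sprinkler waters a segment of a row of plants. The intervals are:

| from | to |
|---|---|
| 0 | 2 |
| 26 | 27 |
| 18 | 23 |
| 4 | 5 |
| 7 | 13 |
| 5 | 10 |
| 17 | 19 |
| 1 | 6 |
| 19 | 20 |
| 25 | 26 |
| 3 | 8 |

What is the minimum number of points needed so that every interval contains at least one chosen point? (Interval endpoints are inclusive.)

Sort by right endpoint; whenever an interval is uncovered, place a point at its right end.
By right end: [0,2]  [4,5]  [1,6]  [3,8]  [5,10]  [7,13]  [17,19]  [19,20]  [18,23]  [25,26]  [26,27]
[0,2] uncovered → point at 2; [4,5] uncovered → point at 5; [7,13] uncovered → point at 13; [17,19] uncovered → point at 19; [25,26] uncovered → point at 26.
Points: 2, 5, 13, 19, 26 (5 total).

5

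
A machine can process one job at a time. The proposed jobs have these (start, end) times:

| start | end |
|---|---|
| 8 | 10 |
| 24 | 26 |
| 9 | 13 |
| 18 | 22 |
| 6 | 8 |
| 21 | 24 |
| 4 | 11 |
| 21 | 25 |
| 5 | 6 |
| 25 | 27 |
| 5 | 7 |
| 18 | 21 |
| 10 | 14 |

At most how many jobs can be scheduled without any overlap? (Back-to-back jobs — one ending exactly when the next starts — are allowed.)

7

Sorted by end: (5,6)  (5,7)  (6,8)  (8,10)  (4,11)  (9,13)  (10,14)  (18,21)  (18,22)  (21,24)  (21,25)  (24,26)  (25,27)
take (5,6); skip (5,7); take (6,8); take (8,10); take (10,14); take (18,21); take (21,24); skip (21,25); take (24,26).
Selected 7 jobs.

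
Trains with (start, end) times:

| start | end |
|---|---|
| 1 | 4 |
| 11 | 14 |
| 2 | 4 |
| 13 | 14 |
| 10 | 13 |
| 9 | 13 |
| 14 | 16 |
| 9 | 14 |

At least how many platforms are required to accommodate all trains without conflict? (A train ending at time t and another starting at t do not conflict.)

starts: [1, 2, 9, 9, 10, 11, 13, 14]
ends:   [4, 4, 13, 13, 14, 14, 14, 16]
s1→1 s2→2 e4→1 e4→0 s9→1 s9→2 s10→3 s11→4  — peak 4.

4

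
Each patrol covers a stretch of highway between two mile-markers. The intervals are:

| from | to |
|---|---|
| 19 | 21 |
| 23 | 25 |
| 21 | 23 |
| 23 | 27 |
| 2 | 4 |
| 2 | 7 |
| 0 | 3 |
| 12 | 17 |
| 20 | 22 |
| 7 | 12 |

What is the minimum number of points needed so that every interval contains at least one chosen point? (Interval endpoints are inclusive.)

4

Process intervals by earliest right end; each time one isn't hit yet, stab at its right endpoint.
Sorted: [0,3] [2,4] [2,7] [7,12] [12,17] [19,21] [20,22] [21,23] [23,25] [23,27]
{[0,3],[2,4],[2,7]} hit by 3; {[7,12],[12,17]} hit by 12; {[19,21],[20,22],[21,23]} hit by 21; {[23,25],[23,27]} hit by 25.
Points: 3, 12, 21, 25 (4 total).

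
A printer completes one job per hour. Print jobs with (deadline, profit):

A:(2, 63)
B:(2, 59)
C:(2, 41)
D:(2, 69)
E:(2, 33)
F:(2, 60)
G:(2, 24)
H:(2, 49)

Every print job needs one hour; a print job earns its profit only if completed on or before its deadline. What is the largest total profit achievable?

Sort by profit descending; place each in the latest free slot ≤ its deadline.
Profit order: D=69 A=63 F=60 B=59 H=49 C=41 E=33 G=24
Assign: D→slot 2, A→slot 1, F skipped, B skipped, H skipped, C skipped, E skipped, G skipped.
Slots: [1:A] [2:D]
Profit = 63 + 69 = 132

132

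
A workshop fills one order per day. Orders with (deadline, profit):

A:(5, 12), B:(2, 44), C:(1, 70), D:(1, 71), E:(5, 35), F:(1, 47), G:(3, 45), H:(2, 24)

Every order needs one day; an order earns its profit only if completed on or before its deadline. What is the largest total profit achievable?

207

Sort by profit descending; place each in the latest free slot ≤ its deadline.
By profit: D(d1,71), C(d1,70), F(d1,47), G(d3,45), B(d2,44), E(d5,35), H(d2,24), A(d5,12)
D→slot 1; C skipped; F skipped; G→slot 3; B→slot 2; E→slot 5; H skipped; A→slot 4.
Profit = 71 + 44 + 45 + 12 + 35 = 207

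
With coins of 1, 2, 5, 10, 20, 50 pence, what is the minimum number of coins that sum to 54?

3

Greedy: take as many of the largest coin as possible, then repeat with the remainder.
54 = 1×50 + 2×2
Total coins = 1 + 2 = 3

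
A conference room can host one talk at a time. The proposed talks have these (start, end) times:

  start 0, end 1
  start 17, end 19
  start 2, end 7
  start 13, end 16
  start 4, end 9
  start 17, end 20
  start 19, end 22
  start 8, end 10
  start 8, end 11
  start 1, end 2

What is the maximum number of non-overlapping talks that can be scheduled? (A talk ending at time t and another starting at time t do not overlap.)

7

Greedy by earliest finish: after sorting by end time, pick each interval compatible with the last pick.
By end time: (0,1), (1,2), (2,7), (4,9), (8,10), (8,11), (13,16), (17,19), (17,20), (19,22).
Pick (0,1); next start ≥ 1 → (1,2); next start ≥ 2 → (2,7); next start ≥ 7 → (8,10); next start ≥ 10 → (13,16); next start ≥ 16 → (17,19); next start ≥ 19 → (19,22).
Selected 7 talks.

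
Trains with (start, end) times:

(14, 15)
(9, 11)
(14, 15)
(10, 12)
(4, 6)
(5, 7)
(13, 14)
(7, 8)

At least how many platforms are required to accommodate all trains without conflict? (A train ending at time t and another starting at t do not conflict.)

2

Count concurrent intervals with a sweep; the peak is the room count.
Events (time:±→running): 4:+→1 5:+→2 … peak 2.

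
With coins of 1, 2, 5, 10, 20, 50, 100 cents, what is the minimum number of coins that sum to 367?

7

Use the largest denomination that fits, subtract, and repeat.
367 − 3×100→67 − 1×50→17 − 1×10→7 − 1×5→2 − 1×2→0
Total coins = 3 + 1 + 1 + 1 + 1 = 7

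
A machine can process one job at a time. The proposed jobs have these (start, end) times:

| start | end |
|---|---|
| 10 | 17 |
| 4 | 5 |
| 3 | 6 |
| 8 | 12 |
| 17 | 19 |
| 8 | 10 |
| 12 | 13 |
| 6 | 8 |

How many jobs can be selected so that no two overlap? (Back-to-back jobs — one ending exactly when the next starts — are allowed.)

Greedy by earliest finish: after sorting by end time, pick each interval compatible with the last pick.
Sorted by end: (4,5)  (3,6)  (6,8)  (8,10)  (8,12)  (12,13)  (10,17)  (17,19)
take (4,5); take (6,8); take (8,10); take (12,13); skip (10,17); take (17,19).
Selected 5 jobs.

5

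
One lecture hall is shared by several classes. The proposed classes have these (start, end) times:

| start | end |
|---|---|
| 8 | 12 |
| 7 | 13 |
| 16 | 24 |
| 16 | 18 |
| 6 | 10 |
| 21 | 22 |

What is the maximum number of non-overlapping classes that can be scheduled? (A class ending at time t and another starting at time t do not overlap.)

Greedy by earliest finish: after sorting by end time, pick each interval compatible with the last pick.
By end time: (6,10), (8,12), (7,13), (16,18), (21,22), (16,24).
Pick (6,10); next start ≥ 10 → (16,18); next start ≥ 18 → (21,22).
Selected 3 classes.

3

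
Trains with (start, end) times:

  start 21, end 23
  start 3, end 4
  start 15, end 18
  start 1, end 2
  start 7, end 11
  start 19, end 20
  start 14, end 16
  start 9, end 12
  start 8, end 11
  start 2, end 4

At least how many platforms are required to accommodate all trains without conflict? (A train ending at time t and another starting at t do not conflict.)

3

The answer is the maximum number of intervals overlapping at any instant.
Events (time:±→running): 1:+→1 2:-→0 2:+→1 3:+→2 4:-→1 4:-→0 7:+→1 8:+→2 9:+→3 … peak 3.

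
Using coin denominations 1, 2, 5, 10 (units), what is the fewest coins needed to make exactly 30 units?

3

30 − 3×10→0
Total coins = 3 = 3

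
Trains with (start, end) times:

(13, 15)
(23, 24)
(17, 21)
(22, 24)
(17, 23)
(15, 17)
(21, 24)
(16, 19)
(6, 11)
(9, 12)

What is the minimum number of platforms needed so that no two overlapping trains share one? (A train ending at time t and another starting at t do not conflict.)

starts: [6, 9, 13, 15, 16, 17, 17, 21, 22, 23]
ends:   [11, 12, 15, 17, 19, 21, 23, 24, 24, 24]
s6→1 s9→2 e11→1 e12→0 s13→1 e15→0 s15→1 s16→2 e17→1 s17→2 s17→3  — peak 3.

3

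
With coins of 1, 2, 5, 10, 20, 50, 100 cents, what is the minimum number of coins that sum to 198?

7

Use the largest denomination that fits, subtract, and repeat.
198 = 1×100 + 1×50 + 2×20 + 1×5 + 1×2 + 1×1
Total coins = 1 + 1 + 2 + 1 + 1 + 1 = 7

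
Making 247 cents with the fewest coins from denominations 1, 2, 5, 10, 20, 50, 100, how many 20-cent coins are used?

2

247 − 2×100→47 − 2×20→7 − 1×5→2 − 1×2→0
Count of 20: 2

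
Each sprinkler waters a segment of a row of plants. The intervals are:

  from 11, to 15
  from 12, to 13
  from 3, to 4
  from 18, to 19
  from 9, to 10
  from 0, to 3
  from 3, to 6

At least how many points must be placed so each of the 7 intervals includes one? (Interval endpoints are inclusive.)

4

Sort by right endpoint; whenever an interval is uncovered, place a point at its right end.
Sorted: [0,3] [3,4] [3,6] [9,10] [12,13] [11,15] [18,19]
{[0,3],[3,4],[3,6]} hit by 3; {[9,10]} hit by 10; {[12,13],[11,15]} hit by 13; {[18,19]} hit by 19.
Points: 3, 10, 13, 19 (4 total).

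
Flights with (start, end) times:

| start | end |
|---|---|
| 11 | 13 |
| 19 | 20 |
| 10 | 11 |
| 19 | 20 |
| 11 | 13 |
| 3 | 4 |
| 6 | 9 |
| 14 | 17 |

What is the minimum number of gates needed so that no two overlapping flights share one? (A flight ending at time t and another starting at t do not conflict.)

Events (time:±→running): 3:+→1 4:-→0 6:+→1 9:-→0 10:+→1 11:-→0 11:+→1 11:+→2 … peak 2.

2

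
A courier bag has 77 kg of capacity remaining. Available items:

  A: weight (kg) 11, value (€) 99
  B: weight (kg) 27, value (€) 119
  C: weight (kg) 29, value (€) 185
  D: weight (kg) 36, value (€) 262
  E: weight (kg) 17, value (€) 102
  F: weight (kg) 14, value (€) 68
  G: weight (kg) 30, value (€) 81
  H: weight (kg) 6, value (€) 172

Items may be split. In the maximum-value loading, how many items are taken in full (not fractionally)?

3

Greedy by value/weight ratio, highest first.
Order: H (172/6=28.67) > A (99/11=9.00) > D (262/36=7.28) > C (185/29=6.38) > E (102/17=6.00) > F (68/14=4.86) > B (119/27=4.41) > G (81/30=2.70)
Fill: take H (6 @ 172) → take A (11 @ 99) → take D (36 @ 262) → take 24/29 of C → 153.10; 77/77 used.
3 item(s) taken whole; one partial (take 24/29 of C).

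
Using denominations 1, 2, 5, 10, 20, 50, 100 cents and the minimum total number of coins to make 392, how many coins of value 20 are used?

2

Greedy: take as many of the largest coin as possible, then repeat with the remainder.
392 − 3×100→92 − 1×50→42 − 2×20→2 − 1×2→0
Count of 20: 2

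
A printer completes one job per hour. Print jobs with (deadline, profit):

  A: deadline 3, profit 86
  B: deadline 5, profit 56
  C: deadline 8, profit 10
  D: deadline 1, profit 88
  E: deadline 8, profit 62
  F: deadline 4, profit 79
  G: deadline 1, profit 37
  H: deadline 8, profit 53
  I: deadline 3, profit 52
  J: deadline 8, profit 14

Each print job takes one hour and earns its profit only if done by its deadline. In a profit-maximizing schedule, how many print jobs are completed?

Sort by profit descending; place each in the latest free slot ≤ its deadline.
By profit: D(d1,88), A(d3,86), F(d4,79), E(d8,62), B(d5,56), H(d8,53), I(d3,52), G(d1,37), J(d8,14), C(d8,10)
D→slot 1; A→slot 3; F→slot 4; E→slot 8; B→slot 5; H→slot 7; I→slot 2; G skipped; J→slot 6; C skipped.
8 of 10 scheduled.

8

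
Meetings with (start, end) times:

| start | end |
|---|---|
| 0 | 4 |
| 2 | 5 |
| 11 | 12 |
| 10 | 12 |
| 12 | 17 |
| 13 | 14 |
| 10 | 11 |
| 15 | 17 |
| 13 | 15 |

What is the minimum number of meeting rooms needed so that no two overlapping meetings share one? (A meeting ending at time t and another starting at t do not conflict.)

starts: [0, 2, 10, 10, 11, 12, 13, 13, 15]
ends:   [4, 5, 11, 12, 12, 14, 15, 17, 17]
s0→1 s2→2 e4→1 e5→0 s10→1 s10→2 e11→1 s11→2 e12→1 e12→0 s12→1 s13→2 s13→3  — peak 3.

3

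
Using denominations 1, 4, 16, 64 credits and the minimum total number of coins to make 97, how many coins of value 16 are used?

2

97 = 1×64 + 2×16 + 1×1
Count of 16: 2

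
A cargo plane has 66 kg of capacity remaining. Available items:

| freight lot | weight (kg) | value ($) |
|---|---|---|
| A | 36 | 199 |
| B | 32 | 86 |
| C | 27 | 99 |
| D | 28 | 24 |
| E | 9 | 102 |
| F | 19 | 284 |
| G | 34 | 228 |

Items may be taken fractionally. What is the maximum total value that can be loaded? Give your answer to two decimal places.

636.11

Ratios (sorted): F 14.95, E 11.33, G 6.71, A 5.53, C 3.67, B 2.69, D 0.86
take F (19 @ 284); take E (9 @ 102); take G (34 @ 228); take 4/36 of A → 22.11. Capacity used 66/66.
Total value = 636.11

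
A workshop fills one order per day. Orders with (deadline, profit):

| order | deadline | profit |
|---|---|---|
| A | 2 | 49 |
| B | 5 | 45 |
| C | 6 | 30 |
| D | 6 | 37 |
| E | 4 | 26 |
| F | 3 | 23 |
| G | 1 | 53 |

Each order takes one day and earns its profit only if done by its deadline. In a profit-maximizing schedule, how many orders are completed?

6

Profit order: G=53 A=49 B=45 D=37 C=30 E=26 F=23
Assign: G→slot 1, A→slot 2, B→slot 5, D→slot 6, C→slot 4, E→slot 3, F skipped.
Slots: [1:G] [2:A] [3:E] [4:C] [5:B] [6:D]
6 of 7 scheduled.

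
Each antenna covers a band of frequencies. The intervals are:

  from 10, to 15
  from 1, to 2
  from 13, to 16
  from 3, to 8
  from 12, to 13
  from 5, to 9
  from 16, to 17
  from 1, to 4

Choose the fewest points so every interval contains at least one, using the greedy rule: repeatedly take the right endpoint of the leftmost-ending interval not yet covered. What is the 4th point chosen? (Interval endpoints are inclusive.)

17

Sort by right endpoint; whenever an interval is uncovered, place a point at its right end.
By right end: [1,2]  [1,4]  [3,8]  [5,9]  [12,13]  [10,15]  [13,16]  [16,17]
[1,2] uncovered → point at 2; [3,8] uncovered → point at 8; [12,13] uncovered → point at 13; [16,17] uncovered → point at 17.
Points: 2, 8, 13, 17 (4 total).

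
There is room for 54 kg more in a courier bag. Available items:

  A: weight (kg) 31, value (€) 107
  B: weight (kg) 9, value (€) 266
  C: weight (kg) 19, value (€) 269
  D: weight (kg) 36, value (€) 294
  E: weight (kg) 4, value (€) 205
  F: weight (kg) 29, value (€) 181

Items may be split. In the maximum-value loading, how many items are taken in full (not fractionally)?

Ratios (sorted): E 51.25, B 29.56, C 14.16, D 8.17, F 6.24, A 3.45
take E (4 @ 205); take B (9 @ 266); take C (19 @ 269); take 22/36 of D → 179.67. Capacity used 54/54.
3 item(s) taken whole; one partial (take 22/36 of D).

3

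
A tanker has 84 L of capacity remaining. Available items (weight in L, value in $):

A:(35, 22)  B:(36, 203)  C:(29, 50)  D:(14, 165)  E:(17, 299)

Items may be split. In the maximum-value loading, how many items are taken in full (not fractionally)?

Sort by value per unit weight and fill in that order.
Order: E (299/17=17.59) > D (165/14=11.79) > B (203/36=5.64) > C (50/29=1.72) > A (22/35=0.63)
Fill: take E (17 @ 299) → take D (14 @ 165) → take B (36 @ 203) → take 17/29 of C → 29.31; 84/84 used.
3 item(s) taken whole; one partial (take 17/29 of C).

3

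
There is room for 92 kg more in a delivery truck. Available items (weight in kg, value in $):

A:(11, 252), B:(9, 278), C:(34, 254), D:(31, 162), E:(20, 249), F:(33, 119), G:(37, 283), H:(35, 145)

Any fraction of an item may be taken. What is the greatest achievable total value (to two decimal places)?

Ratios (sorted): B 30.89, A 22.91, E 12.45, G 7.65, C 7.47, D 5.23, H 4.14, F 3.61
take B (9 @ 278); take A (11 @ 252); take E (20 @ 249); take G (37 @ 283); take 15/34 of C → 112.06. Capacity used 92/92.
Total value = 1174.06

1174.06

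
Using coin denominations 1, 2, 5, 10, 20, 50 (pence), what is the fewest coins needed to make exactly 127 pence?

5

Use the largest denomination that fits, subtract, and repeat.
127 − 2×50→27 − 1×20→7 − 1×5→2 − 1×2→0
Total coins = 2 + 1 + 1 + 1 = 5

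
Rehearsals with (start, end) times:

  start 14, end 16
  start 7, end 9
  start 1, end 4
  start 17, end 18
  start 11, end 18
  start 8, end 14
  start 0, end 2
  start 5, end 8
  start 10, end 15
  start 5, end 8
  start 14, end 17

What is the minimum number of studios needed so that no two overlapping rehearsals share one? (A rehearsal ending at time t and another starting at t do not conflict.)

The answer is the maximum number of intervals overlapping at any instant.
Events (time:±→running): 0:+→1 1:+→2 2:-→1 4:-→0 5:+→1 5:+→2 7:+→3 8:-→2 8:-→1 8:+→2 9:-→1 10:+→2 11:+→3 14:-→2 14:+→3 14:+→4 … peak 4.

4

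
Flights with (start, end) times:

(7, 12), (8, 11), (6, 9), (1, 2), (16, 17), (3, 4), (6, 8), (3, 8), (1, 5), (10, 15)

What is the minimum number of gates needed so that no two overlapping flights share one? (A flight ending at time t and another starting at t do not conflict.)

starts: [1, 1, 3, 3, 6, 6, 7, 8, 10, 16]
ends:   [2, 4, 5, 8, 8, 9, 11, 12, 15, 17]
s1→1 s1→2 e2→1 s3→2 s3→3 e4→2 e5→1 s6→2 s6→3 s7→4  — peak 4.

4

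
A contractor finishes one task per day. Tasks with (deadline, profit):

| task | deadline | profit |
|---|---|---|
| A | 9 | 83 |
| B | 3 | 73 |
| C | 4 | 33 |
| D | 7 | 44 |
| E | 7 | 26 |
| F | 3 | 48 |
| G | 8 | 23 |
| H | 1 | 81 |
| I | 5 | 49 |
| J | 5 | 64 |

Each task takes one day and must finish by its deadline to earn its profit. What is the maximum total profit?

491

Sort by profit descending; place each in the latest free slot ≤ its deadline.
By profit: A(d9,83), H(d1,81), B(d3,73), J(d5,64), I(d5,49), F(d3,48), D(d7,44), C(d4,33), E(d7,26), G(d8,23)
A→slot 9; H→slot 1; B→slot 3; J→slot 5; I→slot 4; F→slot 2; D→slot 7; C skipped; E→slot 6; G→slot 8.
Profit = 81 + 48 + 73 + 49 + 64 + 26 + 44 + 23 + 83 = 491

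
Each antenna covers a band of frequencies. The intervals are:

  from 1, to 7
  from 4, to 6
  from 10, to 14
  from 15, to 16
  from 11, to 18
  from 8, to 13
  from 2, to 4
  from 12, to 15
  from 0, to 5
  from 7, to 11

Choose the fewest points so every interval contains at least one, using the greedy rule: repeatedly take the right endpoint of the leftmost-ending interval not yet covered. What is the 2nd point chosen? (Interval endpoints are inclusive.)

Process intervals by earliest right end; each time one isn't hit yet, stab at its right endpoint.
By right end: [2,4]  [0,5]  [4,6]  [1,7]  [7,11]  [8,13]  [10,14]  [12,15]  [15,16]  [11,18]
[2,4] uncovered → point at 4; [7,11] uncovered → point at 11; [12,15] uncovered → point at 15.
Points: 4, 11, 15 (3 total).

11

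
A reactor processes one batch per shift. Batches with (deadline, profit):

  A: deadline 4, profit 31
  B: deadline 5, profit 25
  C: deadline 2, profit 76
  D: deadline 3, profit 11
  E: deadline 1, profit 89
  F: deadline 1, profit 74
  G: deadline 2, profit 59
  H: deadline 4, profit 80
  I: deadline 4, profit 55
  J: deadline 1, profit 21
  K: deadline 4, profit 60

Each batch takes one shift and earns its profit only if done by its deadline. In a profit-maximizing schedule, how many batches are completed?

Sort by profit descending; place each in the latest free slot ≤ its deadline.
By profit: E(d1,89), H(d4,80), C(d2,76), F(d1,74), K(d4,60), G(d2,59), I(d4,55), A(d4,31), B(d5,25), J(d1,21), D(d3,11)
E→slot 1; H→slot 4; C→slot 2; F skipped; K→slot 3; G skipped; I skipped; A skipped; B→slot 5; J skipped; D skipped.
5 of 11 scheduled.

5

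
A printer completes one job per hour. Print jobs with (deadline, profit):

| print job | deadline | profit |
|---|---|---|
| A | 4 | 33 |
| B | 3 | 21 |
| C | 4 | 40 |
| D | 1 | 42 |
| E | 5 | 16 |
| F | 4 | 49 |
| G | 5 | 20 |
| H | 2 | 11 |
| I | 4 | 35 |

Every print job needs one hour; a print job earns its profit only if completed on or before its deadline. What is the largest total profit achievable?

186

Take jobs in profit order; each goes to the latest open slot no later than its deadline.
By profit: F(d4,49), D(d1,42), C(d4,40), I(d4,35), A(d4,33), B(d3,21), G(d5,20), E(d5,16), H(d2,11)
F→slot 4; D→slot 1; C→slot 3; I→slot 2; A skipped; B skipped; G→slot 5; E skipped; H skipped.
Profit = 42 + 35 + 40 + 49 + 20 = 186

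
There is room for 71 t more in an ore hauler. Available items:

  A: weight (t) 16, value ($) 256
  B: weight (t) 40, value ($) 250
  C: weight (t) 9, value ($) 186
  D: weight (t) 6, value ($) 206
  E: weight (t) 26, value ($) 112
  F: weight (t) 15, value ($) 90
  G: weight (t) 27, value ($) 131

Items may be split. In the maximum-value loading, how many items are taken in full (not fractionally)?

4

Sort by value per unit weight and fill in that order.
Order: D (206/6=34.33) > C (186/9=20.67) > A (256/16=16.00) > B (250/40=6.25) > F (90/15=6.00) > G (131/27=4.85) > E (112/26=4.31)
Fill: take D (6 @ 206) → take C (9 @ 186) → take A (16 @ 256) → take B (40 @ 250); 71/71 used.
4 item(s) taken whole.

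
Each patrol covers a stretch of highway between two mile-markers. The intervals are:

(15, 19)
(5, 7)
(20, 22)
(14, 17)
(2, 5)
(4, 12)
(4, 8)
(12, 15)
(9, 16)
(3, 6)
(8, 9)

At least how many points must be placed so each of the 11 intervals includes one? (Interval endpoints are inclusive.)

Sort by right endpoint; whenever an interval is uncovered, place a point at its right end.
Sorted: [2,5] [3,6] [5,7] [4,8] [8,9] [4,12] [12,15] [9,16] [14,17] [15,19] [20,22]
{[2,5],[3,6],[5,7],[4,8]} hit by 5; {[8,9],[4,12]} hit by 9; {[12,15],[9,16],[14,17],[15,19]} hit by 15; {[20,22]} hit by 22.
Points: 5, 9, 15, 22 (4 total).

4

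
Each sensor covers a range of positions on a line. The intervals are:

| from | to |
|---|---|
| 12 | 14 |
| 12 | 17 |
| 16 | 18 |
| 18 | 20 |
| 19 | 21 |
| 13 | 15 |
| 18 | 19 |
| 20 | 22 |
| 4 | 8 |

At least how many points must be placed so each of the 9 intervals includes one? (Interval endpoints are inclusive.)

Sort by right endpoint; whenever an interval is uncovered, place a point at its right end.
Sorted: [4,8] [12,14] [13,15] [12,17] [16,18] [18,19] [18,20] [19,21] [20,22]
{[4,8]} hit by 8; {[12,14],[13,15],[12,17]} hit by 14; {[16,18],[18,19],[18,20]} hit by 18; {[19,21],[20,22]} hit by 21.
Points: 8, 14, 18, 21 (4 total).

4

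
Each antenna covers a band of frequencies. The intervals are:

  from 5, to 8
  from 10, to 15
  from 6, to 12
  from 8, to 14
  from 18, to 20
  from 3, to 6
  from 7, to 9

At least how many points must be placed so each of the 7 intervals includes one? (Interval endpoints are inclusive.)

Sort by right endpoint; whenever an interval is uncovered, place a point at its right end.
Sorted: [3,6] [5,8] [7,9] [6,12] [8,14] [10,15] [18,20]
{[3,6],[5,8]} hit by 6; {[7,9],[6,12],[8,14]} hit by 9; {[10,15]} hit by 15; {[18,20]} hit by 20.
Points: 6, 9, 15, 20 (4 total).

4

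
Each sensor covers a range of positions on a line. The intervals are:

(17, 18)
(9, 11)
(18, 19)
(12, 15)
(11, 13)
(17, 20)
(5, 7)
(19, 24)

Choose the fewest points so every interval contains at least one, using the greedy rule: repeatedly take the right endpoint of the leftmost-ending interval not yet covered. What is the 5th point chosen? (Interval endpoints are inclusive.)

By right end: [5,7]  [9,11]  [11,13]  [12,15]  [17,18]  [18,19]  [17,20]  [19,24]
[5,7] uncovered → point at 7; [9,11] uncovered → point at 11; [12,15] uncovered → point at 15; [17,18] uncovered → point at 18; [19,24] uncovered → point at 24.
Points: 7, 11, 15, 18, 24 (5 total).

24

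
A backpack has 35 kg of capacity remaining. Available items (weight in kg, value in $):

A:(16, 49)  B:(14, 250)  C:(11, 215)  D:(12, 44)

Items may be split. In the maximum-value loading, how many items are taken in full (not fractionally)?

2

Ratios (sorted): C 19.55, B 17.86, D 3.67, A 3.06
take C (11 @ 215); take B (14 @ 250); take 10/12 of D → 36.67. Capacity used 35/35.
2 item(s) taken whole; one partial (take 10/12 of D).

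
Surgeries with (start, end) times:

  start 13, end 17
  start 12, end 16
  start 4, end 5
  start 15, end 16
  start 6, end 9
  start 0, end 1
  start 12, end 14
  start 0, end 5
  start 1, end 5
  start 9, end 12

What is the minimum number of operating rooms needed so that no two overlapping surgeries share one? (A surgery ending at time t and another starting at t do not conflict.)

starts: [0, 0, 1, 4, 6, 9, 12, 12, 13, 15]
ends:   [1, 5, 5, 5, 9, 12, 14, 16, 16, 17]
s0→1 s0→2 e1→1 s1→2 s4→3  — peak 3.

3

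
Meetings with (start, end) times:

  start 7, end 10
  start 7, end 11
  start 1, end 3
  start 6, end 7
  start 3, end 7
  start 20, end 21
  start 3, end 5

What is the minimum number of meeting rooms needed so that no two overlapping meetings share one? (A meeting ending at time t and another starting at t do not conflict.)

The answer is the maximum number of intervals overlapping at any instant.
starts: [1, 3, 3, 6, 7, 7, 20]
ends:   [3, 5, 7, 7, 10, 11, 21]
s1→1 e3→0 s3→1 s3→2  — peak 2.

2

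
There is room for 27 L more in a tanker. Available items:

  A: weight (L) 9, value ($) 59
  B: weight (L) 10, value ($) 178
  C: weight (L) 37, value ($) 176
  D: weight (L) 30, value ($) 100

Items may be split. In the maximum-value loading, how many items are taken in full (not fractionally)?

Ratios (sorted): B 17.80, A 6.56, C 4.76, D 3.33
take B (10 @ 178); take A (9 @ 59); take 8/37 of C → 38.05. Capacity used 27/27.
2 item(s) taken whole; one partial (take 8/37 of C).

2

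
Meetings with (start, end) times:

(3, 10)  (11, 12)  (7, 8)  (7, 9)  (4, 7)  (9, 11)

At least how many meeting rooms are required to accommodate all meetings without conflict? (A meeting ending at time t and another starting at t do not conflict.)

The answer is the maximum number of intervals overlapping at any instant.
Events (time:±→running): 3:+→1 4:+→2 7:-→1 7:+→2 7:+→3 … peak 3.

3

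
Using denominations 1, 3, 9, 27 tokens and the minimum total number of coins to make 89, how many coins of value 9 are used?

89 − 3×27→8 − 2×3→2 − 2×1→0
Count of 9: 0

0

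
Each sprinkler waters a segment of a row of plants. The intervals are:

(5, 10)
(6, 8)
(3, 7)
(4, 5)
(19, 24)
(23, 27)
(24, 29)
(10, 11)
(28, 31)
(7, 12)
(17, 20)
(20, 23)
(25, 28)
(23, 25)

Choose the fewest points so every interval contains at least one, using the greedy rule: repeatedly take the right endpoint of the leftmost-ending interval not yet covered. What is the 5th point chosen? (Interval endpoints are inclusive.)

Sorted: [4,5] [3,7] [6,8] [5,10] [10,11] [7,12] [17,20] [20,23] [19,24] [23,25] [23,27] [25,28] [24,29] [28,31]
{[4,5],[3,7]} hit by 5; {[6,8],[5,10]} hit by 8; {[10,11],[7,12]} hit by 11; {[17,20],[20,23],[19,24]} hit by 20; {[23,25],[23,27],[25,28],[24,29]} hit by 25; {[28,31]} hit by 31.
Points: 5, 8, 11, 20, 25, 31 (6 total).

25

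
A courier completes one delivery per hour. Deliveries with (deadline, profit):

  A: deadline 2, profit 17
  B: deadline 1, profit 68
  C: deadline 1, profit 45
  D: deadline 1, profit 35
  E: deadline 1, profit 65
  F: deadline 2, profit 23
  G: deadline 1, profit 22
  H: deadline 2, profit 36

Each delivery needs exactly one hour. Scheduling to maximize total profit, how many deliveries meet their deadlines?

Sort by profit descending; place each in the latest free slot ≤ its deadline.
Profit order: B=68 E=65 C=45 H=36 D=35 F=23 G=22 A=17
Assign: B→slot 1, E skipped, C skipped, H→slot 2, D skipped, F skipped, G skipped, A skipped.
Slots: [1:B] [2:H]
2 of 8 scheduled.

2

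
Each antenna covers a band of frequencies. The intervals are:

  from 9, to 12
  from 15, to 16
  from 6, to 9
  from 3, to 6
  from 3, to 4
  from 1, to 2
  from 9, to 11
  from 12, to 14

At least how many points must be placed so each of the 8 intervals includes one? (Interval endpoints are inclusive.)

5

By right end: [1,2]  [3,4]  [3,6]  [6,9]  [9,11]  [9,12]  [12,14]  [15,16]
[1,2] uncovered → point at 2; [3,4] uncovered → point at 4; [6,9] uncovered → point at 9; [12,14] uncovered → point at 14; [15,16] uncovered → point at 16.
Points: 2, 4, 9, 14, 16 (5 total).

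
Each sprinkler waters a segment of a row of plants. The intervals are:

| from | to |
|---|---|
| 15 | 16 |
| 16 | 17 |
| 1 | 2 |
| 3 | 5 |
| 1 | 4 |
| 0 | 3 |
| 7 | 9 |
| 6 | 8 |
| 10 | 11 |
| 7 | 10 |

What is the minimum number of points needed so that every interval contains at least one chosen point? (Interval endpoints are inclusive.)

5

By right end: [1,2]  [0,3]  [1,4]  [3,5]  [6,8]  [7,9]  [7,10]  [10,11]  [15,16]  [16,17]
[1,2] uncovered → point at 2; [3,5] uncovered → point at 5; [6,8] uncovered → point at 8; [10,11] uncovered → point at 11; [15,16] uncovered → point at 16.
Points: 2, 5, 8, 11, 16 (5 total).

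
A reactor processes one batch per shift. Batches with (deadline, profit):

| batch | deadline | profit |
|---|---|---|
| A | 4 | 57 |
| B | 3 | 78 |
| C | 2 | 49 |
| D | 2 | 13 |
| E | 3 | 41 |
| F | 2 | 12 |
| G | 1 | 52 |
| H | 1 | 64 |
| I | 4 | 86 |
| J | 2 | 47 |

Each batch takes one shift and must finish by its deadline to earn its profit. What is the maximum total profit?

By profit: I(d4,86), B(d3,78), H(d1,64), A(d4,57), G(d1,52), C(d2,49), J(d2,47), E(d3,41), D(d2,13), F(d2,12)
I→slot 4; B→slot 3; H→slot 1; A→slot 2; G skipped; C skipped; J skipped; E skipped; D skipped; F skipped.
Profit = 64 + 57 + 78 + 86 = 285

285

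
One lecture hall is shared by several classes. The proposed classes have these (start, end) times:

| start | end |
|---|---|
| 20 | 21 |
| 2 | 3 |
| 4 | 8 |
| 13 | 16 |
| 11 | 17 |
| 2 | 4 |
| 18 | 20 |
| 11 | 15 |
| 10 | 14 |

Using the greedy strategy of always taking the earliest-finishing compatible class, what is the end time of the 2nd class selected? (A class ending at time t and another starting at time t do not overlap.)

Sorted by end: (2,3)  (2,4)  (4,8)  (10,14)  (11,15)  (13,16)  (11,17)  (18,20)  (20,21)
take (2,3); take (4,8); take (10,14); take (18,20); take (20,21).
Selected: (2,3) (4,8) (10,14) (18,20) (20,21)

8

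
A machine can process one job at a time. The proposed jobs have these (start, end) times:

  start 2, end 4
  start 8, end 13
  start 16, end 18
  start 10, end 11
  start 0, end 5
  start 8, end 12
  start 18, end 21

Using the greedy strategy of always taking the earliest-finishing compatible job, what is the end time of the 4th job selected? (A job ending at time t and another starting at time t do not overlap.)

21

Sorted by end: (2,4)  (0,5)  (10,11)  (8,12)  (8,13)  (16,18)  (18,21)
take (2,4); skip (0,5); take (10,11); skip (8,12); take (16,18); take (18,21).
Selected: (2,4) (10,11) (16,18) (18,21)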